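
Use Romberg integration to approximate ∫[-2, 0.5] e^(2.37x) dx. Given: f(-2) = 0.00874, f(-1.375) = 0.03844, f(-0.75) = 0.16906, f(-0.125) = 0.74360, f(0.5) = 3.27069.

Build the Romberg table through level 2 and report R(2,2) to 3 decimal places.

1.389

R(0,0) (trapezoid, 1 panel, h=2.5000): 4.09929
R(1,0) (trapezoid, 2 panels, h=1.2500): 2.26097
R(2,0) (trapezoid, 4 panels, h=0.6250): 1.61926
R(1,1) = 2.26097 + (2.26097 − 4.09929)/3 = 1.64820
R(2,1) = 1.61926 + (1.61926 − 2.26097)/3 = 1.40536
R(2,2) = 1.40536 + (1.40536 − 1.64820)/15 = 1.38917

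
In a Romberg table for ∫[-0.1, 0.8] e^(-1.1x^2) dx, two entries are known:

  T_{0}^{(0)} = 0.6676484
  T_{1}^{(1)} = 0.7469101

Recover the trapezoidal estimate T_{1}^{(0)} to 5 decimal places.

From T_{1}^{(1)} = (4·T_{1}^{(0)} − T_{0}^{(0)})/3, solve for T_{1}^{(0)}:
4·T_{1}^{(0)} = 3·0.7469101 + 0.6676484 = 2.9083787
T_{1}^{(0)} = 0.7270947

0.72709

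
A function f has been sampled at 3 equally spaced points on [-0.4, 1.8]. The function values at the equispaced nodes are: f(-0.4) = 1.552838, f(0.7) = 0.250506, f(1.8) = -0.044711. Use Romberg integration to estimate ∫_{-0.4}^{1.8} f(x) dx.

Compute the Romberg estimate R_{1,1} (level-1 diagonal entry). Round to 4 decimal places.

0.9204

R_{0,0} (trapezoid, 1 panel, h=2.2000): 1.658940
R_{1,0} (trapezoid, 2 panels, h=1.1000): 1.105026
R_{1,1} = 1.105026 + (1.105026 − 1.658940)/3 = 0.920388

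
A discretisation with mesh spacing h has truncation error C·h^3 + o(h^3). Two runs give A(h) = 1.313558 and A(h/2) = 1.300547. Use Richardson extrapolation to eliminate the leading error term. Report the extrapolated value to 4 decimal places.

1.2987

The leading error scales as h^3; refining by a factor of 2 reduces it by 2^3 = 8.
Extrapolated value = (8·A(h/2) − A(h)) / (8 − 1)
= (8·1.300547 − 1.313558) / 7
= 9.090818 / 7 = 1.298688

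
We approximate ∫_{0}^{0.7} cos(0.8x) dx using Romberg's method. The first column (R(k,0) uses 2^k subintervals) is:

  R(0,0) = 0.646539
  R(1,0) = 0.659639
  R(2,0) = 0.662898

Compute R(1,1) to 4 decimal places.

0.6640

R(1,1) = 0.659639 + (0.659639 − 0.646539)/3 = 0.664006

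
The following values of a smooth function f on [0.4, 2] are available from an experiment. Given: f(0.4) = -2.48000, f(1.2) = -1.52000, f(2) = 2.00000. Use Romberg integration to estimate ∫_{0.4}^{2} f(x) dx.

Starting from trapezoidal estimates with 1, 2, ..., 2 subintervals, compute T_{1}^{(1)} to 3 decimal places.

-1.749

T_{0}^{(0)} (trapezoid, 1 panel, h=1.6000): -0.38400
T_{1}^{(0)} (trapezoid, 2 panels, h=0.8000): -1.40800
T_{1}^{(1)} = -1.40800 + (-1.40800 − (-0.38400))/3 = -1.74933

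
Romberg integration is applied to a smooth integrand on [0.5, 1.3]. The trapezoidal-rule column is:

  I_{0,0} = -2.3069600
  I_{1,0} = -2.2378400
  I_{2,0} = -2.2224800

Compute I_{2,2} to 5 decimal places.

I_{1,1} = -2.2378400 + (-2.2378400 − (-2.3069600))/3 = -2.2148000
I_{2,1} = (4·(-2.2224800) − (-2.2378400)) / 3 = -2.2173600
I_{2,2} = -2.2173600 + (-2.2173600 − (-2.2148000))/15 = -2.2175307

-2.21753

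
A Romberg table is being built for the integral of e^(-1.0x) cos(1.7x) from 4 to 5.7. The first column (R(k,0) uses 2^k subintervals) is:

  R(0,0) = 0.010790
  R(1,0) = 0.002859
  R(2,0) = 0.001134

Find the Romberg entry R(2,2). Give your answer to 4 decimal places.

0.0006

Richardson extrapolation on the trapezoidal column (denominator 4−1=3):
R(1,1) = (4·0.002859 − 0.010790) / 3 = 0.000215
R(2,1) = (4·0.001134 − 0.002859) / 3 = 0.000559
R(2,2) = (16·0.000559 − 0.000215) / 15 = 0.000582
(Column j=1 coincides with Simpson's rule on the same nodes.)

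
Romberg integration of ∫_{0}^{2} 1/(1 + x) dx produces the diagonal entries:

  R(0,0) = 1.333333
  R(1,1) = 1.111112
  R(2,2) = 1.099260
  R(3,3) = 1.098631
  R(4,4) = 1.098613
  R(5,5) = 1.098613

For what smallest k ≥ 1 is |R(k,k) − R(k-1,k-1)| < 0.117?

|R(1,1) − R(0,0)| = 0.222221 ≥ 0.117
|R(2,2) − R(1,1)| = 0.011852 < 0.117

k = 2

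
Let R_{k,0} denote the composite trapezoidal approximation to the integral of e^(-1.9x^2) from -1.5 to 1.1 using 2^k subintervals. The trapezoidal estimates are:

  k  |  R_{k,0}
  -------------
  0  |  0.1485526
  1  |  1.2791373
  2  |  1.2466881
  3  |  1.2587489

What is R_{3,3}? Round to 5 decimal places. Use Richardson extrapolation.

Richardson extrapolation on the trapezoidal column (denominator 4−1=3):
R_{1,1} = (4·1.2791373 − 0.1485526) / 3 = 1.6559989
R_{2,1} = (4·1.2466881 − 1.2791373) / 3 = 1.2358717
R_{3,1} = (4·1.2587489 − 1.2466881) / 3 = 1.2627692
R_{2,2} = (16·1.2358717 − 1.6559989) / 15 = 1.2078632
R_{3,2} = 1.2627692 + (1.2627692 − 1.2358717)/15 = 1.2645624
R_{3,3} = (64·1.2645624 − 1.2078632) / 63 = 1.2654624
(Column j=1 coincides with Simpson's rule on the same nodes.)

1.26546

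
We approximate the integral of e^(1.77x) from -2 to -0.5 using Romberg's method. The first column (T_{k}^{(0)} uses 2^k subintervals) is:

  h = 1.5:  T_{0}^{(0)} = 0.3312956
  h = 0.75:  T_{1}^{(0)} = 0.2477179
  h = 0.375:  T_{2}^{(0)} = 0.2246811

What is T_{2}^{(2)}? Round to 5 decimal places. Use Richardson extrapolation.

Richardson extrapolation on the trapezoidal column (denominator 4−1=3):
T_{1}^{(1)} = (4·0.2477179 − 0.3312956) / 3 = 0.2198587
T_{2}^{(1)} = (4·0.2246811 − 0.2477179) / 3 = 0.2170022
T_{2}^{(2)} = 0.2170022 + (0.2170022 − 0.2198587)/15 = 0.2168118
(Column j=1 coincides with Simpson's rule on the same nodes.)

0.21681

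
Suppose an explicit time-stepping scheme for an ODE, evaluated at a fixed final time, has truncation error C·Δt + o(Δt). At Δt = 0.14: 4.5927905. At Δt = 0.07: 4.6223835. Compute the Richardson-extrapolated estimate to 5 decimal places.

Extrapolated value = (2·A(Δt/2) − A(Δt)) / (2 − 1)
= (2·4.6223835 − 4.5927905) / 1
= 4.6519765 / 1 = 4.6519765

4.65198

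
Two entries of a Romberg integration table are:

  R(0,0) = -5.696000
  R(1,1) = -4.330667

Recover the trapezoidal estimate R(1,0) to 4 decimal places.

From R(1,1) = (4·R(1,0) − R(0,0))/3, solve for R(1,0):
4·R(1,0) = 3·(-4.330667) + (-5.696000) = -18.688001
R(1,0) = -4.672000

-4.6720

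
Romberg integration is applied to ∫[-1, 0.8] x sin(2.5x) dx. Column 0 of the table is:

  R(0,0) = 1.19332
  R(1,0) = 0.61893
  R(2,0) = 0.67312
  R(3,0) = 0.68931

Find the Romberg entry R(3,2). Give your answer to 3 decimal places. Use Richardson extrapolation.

Richardson extrapolation on the trapezoidal column (denominator 4−1=3):
R(2,1) = (4·0.67312 − 0.61893) / 3 = 0.69118
R(3,1) = 0.68931 + (0.68931 − 0.67312)/3 = 0.69471
R(3,2) = 0.69471 + (0.69471 − 0.69118)/15 = 0.69495
(Column j=1 coincides with Simpson's rule on the same nodes.)

0.695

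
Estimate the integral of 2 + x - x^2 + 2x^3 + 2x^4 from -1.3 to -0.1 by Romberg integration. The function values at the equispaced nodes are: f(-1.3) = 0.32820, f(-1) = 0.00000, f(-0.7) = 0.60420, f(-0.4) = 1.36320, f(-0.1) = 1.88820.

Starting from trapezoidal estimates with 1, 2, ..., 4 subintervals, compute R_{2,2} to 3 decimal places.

R_{0,0} (trapezoid, 1 panel, h=1.2000): 1.32984
R_{1,0} (trapezoid, 2 panels, h=0.6000): 1.02744
R_{2,0} (trapezoid, 4 panels, h=0.3000): 0.92268
R_{1,1} = 1.02744 + (1.02744 − 1.32984)/3 = 0.92664
R_{2,1} = 0.92268 + (0.92268 − 1.02744)/3 = 0.88776
R_{2,2} = 0.88776 + (0.88776 − 0.92664)/15 = 0.88517

0.885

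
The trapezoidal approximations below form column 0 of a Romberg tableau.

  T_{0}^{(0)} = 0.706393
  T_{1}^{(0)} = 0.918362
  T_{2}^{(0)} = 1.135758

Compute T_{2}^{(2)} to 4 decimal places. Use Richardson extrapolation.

1.2228

Richardson extrapolation on the trapezoidal column (denominator 4−1=3):
T_{1}^{(1)} = 0.918362 + (0.918362 − 0.706393)/3 = 0.989018
T_{2}^{(1)} = (4·1.135758 − 0.918362) / 3 = 1.208223
T_{2}^{(2)} = 1.208223 + (1.208223 − 0.989018)/15 = 1.222837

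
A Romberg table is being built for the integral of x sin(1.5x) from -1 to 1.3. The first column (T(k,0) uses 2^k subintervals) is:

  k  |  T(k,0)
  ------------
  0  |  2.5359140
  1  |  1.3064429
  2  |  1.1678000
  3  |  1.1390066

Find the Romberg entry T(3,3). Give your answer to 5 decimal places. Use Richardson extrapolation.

1.12982

T(1,1) = 1.3064429 + (1.3064429 − 2.5359140)/3 = 0.8966192
T(2,1) = (4·1.1678000 − 1.3064429) / 3 = 1.1215857
T(3,1) = (4·1.1390066 − 1.1678000) / 3 = 1.1294088
T(2,2) = (16·1.1215857 − 0.8966192) / 15 = 1.1365835
T(3,2) = (16·1.1294088 − 1.1215857) / 15 = 1.1299303
T(3,3) = (64·1.1299303 − 1.1365835) / 63 = 1.1298247
(Column j=1 coincides with Simpson's rule on the same nodes.)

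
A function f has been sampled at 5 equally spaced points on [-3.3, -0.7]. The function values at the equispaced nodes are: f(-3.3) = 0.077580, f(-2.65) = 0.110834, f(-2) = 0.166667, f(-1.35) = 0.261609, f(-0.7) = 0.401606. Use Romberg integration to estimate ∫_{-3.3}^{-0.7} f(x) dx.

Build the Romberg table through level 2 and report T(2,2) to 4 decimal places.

T(0,0) (trapezoid, 1 panel, h=2.6000): 0.622942
T(1,0) (trapezoid, 2 panels, h=1.3000): 0.528138
T(2,0) (trapezoid, 4 panels, h=0.6500): 0.506157
T(1,1) = 0.528138 + (0.528138 − 0.622942)/3 = 0.496537
T(2,1) = 0.506157 + (0.506157 − 0.528138)/3 = 0.498830
T(2,2) = 0.498830 + (0.498830 − 0.496537)/15 = 0.498983

0.4990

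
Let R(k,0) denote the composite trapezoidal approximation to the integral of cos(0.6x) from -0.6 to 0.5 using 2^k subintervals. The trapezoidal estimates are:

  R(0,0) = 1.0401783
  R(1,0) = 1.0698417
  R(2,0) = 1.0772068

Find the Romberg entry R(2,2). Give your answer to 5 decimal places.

1.07966

R(1,1) = (4·1.0698417 − 1.0401783) / 3 = 1.0797295
R(2,1) = 1.0772068 + (1.0772068 − 1.0698417)/3 = 1.0796618
R(2,2) = (16·1.0796618 − 1.0797295) / 15 = 1.0796573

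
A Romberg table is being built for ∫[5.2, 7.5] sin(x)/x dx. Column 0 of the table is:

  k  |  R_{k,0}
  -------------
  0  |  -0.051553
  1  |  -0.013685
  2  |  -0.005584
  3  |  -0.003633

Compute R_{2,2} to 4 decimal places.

Richardson extrapolation on the trapezoidal column (denominator 4−1=3):
R_{1,1} = (4·(-0.013685) − (-0.051553)) / 3 = -0.001062
R_{2,1} = -0.005584 + (-0.005584 − (-0.013685))/3 = -0.002884
R_{2,2} = (16·(-0.002884) − (-0.001062)) / 15 = -0.003005
(Column j=1 coincides with Simpson's rule on the same nodes.)

-0.0030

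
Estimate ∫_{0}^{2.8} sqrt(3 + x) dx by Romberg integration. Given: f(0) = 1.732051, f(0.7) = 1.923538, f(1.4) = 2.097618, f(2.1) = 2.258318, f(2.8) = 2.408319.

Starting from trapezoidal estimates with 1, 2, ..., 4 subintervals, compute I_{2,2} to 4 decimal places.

5.8481

I_{0,0} (trapezoid, 1 panel, h=2.8000): 5.796518
I_{1,0} (trapezoid, 2 panels, h=1.4000): 5.834924
I_{2,0} (trapezoid, 4 panels, h=0.7000): 5.844761
I_{1,1} = 5.834924 + (5.834924 − 5.796518)/3 = 5.847726
I_{2,1} = 5.844761 + (5.844761 − 5.834924)/3 = 5.848040
I_{2,2} = 5.848040 + (5.848040 − 5.847726)/15 = 5.848061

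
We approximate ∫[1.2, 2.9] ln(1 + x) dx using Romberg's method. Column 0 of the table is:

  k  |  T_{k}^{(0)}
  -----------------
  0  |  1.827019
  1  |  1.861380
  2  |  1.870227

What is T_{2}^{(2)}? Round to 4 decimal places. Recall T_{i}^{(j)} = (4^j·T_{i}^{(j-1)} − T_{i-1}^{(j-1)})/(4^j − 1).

1.8732

Richardson extrapolation on the trapezoidal column (denominator 4−1=3):
T_{1}^{(1)} = 1.861380 + (1.861380 − 1.827019)/3 = 1.872834
T_{2}^{(1)} = (4·1.870227 − 1.861380) / 3 = 1.873176
T_{2}^{(2)} = 1.873176 + (1.873176 − 1.872834)/15 = 1.873199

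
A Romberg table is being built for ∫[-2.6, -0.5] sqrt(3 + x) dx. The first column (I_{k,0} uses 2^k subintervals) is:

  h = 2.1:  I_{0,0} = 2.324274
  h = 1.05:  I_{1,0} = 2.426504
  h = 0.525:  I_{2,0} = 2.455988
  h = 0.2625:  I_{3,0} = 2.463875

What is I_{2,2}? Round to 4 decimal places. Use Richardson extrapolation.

2.4662

Richardson extrapolation on the trapezoidal column (denominator 4−1=3):
I_{1,1} = (4·2.426504 − 2.324274) / 3 = 2.460581
I_{2,1} = (4·2.455988 − 2.426504) / 3 = 2.465816
I_{2,2} = (16·2.465816 − 2.460581) / 15 = 2.466165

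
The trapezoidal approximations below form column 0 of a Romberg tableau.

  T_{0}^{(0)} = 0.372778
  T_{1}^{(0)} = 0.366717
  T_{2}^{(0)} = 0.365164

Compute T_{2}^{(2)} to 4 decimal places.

Richardson extrapolation on the trapezoidal column (denominator 4−1=3):
T_{1}^{(1)} = (4·0.366717 − 0.372778) / 3 = 0.364697
T_{2}^{(1)} = (4·0.365164 − 0.366717) / 3 = 0.364646
T_{2}^{(2)} = 0.364646 + (0.364646 − 0.364697)/15 = 0.364643

0.3646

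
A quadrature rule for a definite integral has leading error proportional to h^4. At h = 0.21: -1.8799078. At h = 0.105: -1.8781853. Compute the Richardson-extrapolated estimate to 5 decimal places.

-1.87807

Extrapolated value = (16·A(h/2) − A(h)) / (16 − 1)
= (16·(-1.8781853) − (-1.8799078)) / 15
= -28.1710570 / 15 = -1.8780705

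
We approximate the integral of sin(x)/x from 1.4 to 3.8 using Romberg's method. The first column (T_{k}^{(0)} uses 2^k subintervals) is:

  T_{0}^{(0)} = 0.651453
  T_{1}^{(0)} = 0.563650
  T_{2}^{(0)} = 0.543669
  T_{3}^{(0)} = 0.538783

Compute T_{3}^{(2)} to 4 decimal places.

T_{2}^{(1)} = 0.543669 + (0.543669 − 0.563650)/3 = 0.537009
T_{3}^{(1)} = (4·0.538783 − 0.543669) / 3 = 0.537154
T_{3}^{(2)} = 0.537154 + (0.537154 − 0.537009)/15 = 0.537164

0.5372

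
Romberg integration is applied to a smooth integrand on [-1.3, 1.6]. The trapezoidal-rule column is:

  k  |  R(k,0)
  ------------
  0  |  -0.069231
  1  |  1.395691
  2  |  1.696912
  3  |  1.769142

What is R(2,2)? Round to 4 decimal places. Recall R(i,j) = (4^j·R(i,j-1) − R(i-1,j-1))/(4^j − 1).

1.7915

Richardson extrapolation on the trapezoidal column (denominator 4−1=3):
R(1,1) = 1.395691 + (1.395691 − (-0.069231))/3 = 1.883998
R(2,1) = (4·1.696912 − 1.395691) / 3 = 1.797319
R(2,2) = 1.797319 + (1.797319 − 1.883998)/15 = 1.791540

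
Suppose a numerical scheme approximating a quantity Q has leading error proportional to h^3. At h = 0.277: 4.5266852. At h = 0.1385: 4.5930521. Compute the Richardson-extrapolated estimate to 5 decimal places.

The leading error scales as h^3; refining by a factor of 2 reduces it by 2^3 = 8.
Extrapolated value = (8·A(h/2) − A(h)) / (8 − 1)
= (8·4.5930521 − 4.5266852) / 7
= 32.2177316 / 7 = 4.6025331

4.60253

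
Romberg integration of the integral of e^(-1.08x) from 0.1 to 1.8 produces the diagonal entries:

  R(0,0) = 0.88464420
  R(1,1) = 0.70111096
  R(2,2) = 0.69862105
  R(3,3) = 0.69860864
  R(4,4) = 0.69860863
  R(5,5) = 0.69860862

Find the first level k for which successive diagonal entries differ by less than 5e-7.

k = 4

|R(1,1) − R(0,0)| = 0.18353324 ≥ 5e-7
|R(2,2) − R(1,1)| = 0.00248991 ≥ 5e-7
|R(3,3) − R(2,2)| = 0.00001241 ≥ 5e-7
|R(4,4) − R(3,3)| = 0.00000001 < 5e-7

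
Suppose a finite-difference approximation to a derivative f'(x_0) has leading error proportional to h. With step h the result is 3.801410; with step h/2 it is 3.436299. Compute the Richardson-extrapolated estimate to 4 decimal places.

The leading error scales as h; refining by a factor of 2 reduces it by 2^1 = 2.
Extrapolated value = (2·A(h/2) − A(h)) / (2 − 1)
= (2·3.436299 − 3.801410) / 1
= 3.071188 / 1 = 3.071188

3.0712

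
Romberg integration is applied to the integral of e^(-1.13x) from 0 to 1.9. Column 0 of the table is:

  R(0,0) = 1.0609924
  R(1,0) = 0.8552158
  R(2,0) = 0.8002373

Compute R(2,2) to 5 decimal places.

Richardson extrapolation on the trapezoidal column (denominator 4−1=3):
R(1,1) = (4·0.8552158 − 1.0609924) / 3 = 0.7866236
R(2,1) = 0.8002373 + (0.8002373 − 0.8552158)/3 = 0.7819111
R(2,2) = 0.7819111 + (0.7819111 − 0.7866236)/15 = 0.7815969
(Column j=1 coincides with Simpson's rule on the same nodes.)

0.78160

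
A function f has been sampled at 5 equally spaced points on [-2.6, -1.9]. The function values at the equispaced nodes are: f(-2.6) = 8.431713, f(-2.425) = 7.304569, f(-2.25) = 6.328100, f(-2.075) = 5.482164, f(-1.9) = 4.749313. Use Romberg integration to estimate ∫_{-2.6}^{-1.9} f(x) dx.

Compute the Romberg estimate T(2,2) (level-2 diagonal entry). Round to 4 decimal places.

T(0,0) (trapezoid, 1 panel, h=0.7000): 4.613359
T(1,0) (trapezoid, 2 panels, h=0.3500): 4.521515
T(2,0) (trapezoid, 4 panels, h=0.1750): 4.498436
T(1,1) = 4.521515 + (4.521515 − 4.613359)/3 = 4.490900
T(2,1) = 4.498436 + (4.498436 − 4.521515)/3 = 4.490743
T(2,2) = 4.490743 + (4.490743 − 4.490900)/15 = 4.490733

4.4907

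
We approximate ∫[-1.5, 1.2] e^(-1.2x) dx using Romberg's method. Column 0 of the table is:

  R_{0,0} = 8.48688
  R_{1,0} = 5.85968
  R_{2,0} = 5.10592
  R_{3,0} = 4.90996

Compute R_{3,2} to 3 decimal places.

Richardson extrapolation on the trapezoidal column (denominator 4−1=3):
R_{2,1} = (4·5.10592 − 5.85968) / 3 = 4.85467
R_{3,1} = 4.90996 + (4.90996 − 5.10592)/3 = 4.84464
R_{3,2} = (16·4.84464 − 4.85467) / 15 = 4.84397
(Column j=1 coincides with Simpson's rule on the same nodes.)

4.844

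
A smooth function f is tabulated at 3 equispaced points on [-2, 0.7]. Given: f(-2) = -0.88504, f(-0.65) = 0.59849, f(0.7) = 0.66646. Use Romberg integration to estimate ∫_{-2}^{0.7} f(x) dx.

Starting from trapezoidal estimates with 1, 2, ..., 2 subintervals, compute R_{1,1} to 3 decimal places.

0.979

R_{0,0} (trapezoid, 1 panel, h=2.7000): -0.29508
R_{1,0} (trapezoid, 2 panels, h=1.3500): 0.66042
R_{1,1} = 0.66042 + (0.66042 − (-0.29508))/3 = 0.97892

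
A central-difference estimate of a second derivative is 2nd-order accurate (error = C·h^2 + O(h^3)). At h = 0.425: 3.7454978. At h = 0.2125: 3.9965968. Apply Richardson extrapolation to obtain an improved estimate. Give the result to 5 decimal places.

Extrapolated value = (4·A(h/2) − A(h)) / (4 − 1)
= (4·3.9965968 − 3.7454978) / 3
= 12.2408894 / 3 = 4.0802965

4.08030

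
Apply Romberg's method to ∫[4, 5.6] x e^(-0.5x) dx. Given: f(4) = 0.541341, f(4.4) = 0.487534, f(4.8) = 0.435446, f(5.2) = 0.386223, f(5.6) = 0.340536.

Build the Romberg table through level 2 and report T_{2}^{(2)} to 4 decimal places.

0.6997

T_{0}^{(0)} (trapezoid, 1 panel, h=1.6000): 0.705502
T_{1}^{(0)} (trapezoid, 2 panels, h=0.8000): 0.701108
T_{2}^{(0)} (trapezoid, 4 panels, h=0.4000): 0.700057
T_{1}^{(1)} = 0.701108 + (0.701108 − 0.705502)/3 = 0.699643
T_{2}^{(1)} = 0.700057 + (0.700057 − 0.701108)/3 = 0.699707
T_{2}^{(2)} = 0.699707 + (0.699707 − 0.699643)/15 = 0.699711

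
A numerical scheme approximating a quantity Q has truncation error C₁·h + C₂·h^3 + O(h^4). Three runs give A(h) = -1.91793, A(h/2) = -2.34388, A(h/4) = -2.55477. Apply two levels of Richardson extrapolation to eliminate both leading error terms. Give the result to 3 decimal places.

First eliminate the h term (factor 2^1 = 2):
  B₁ = (2·(-2.34388) − (-1.91793))/1 = -2.76983
  B₂ = (2·(-2.55477) − (-2.34388))/1 = -2.76566
Then eliminate the h^3 term (factor 2^3 = 8):
  (8·(-2.76566) − (-2.76983))/7 = -2.76506

-2.765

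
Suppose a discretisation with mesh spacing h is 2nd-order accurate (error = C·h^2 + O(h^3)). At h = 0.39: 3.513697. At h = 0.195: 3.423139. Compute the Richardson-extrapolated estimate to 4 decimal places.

3.3930

Extrapolated value = (4·A(h/2) − A(h)) / (4 − 1)
= (4·3.423139 − 3.513697) / 3
= 10.178859 / 3 = 3.392953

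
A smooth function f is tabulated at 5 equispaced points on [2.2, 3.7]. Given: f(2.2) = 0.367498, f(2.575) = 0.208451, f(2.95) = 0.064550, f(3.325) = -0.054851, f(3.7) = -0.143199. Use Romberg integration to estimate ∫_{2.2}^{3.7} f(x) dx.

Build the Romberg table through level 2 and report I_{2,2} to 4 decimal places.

0.1210

I_{0,0} (trapezoid, 1 panel, h=1.5000): 0.168224
I_{1,0} (trapezoid, 2 panels, h=0.7500): 0.132525
I_{2,0} (trapezoid, 4 panels, h=0.3750): 0.123862
I_{1,1} = 0.132525 + (0.132525 − 0.168224)/3 = 0.120625
I_{2,1} = 0.123862 + (0.123862 − 0.132525)/3 = 0.120974
I_{2,2} = 0.120974 + (0.120974 − 0.120625)/15 = 0.120997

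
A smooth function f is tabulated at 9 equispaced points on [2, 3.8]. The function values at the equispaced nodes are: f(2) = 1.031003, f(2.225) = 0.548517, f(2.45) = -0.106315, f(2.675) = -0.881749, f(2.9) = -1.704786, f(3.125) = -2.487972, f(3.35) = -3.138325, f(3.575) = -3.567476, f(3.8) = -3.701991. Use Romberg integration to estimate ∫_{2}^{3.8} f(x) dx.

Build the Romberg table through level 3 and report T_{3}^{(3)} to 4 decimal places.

T_{0}^{(0)} (trapezoid, 1 panel, h=1.8000): -2.403889
T_{1}^{(0)} (trapezoid, 2 panels, h=0.9000): -2.736252
T_{2}^{(0)} (trapezoid, 4 panels, h=0.4500): -2.828214
T_{3}^{(0)} (trapezoid, 8 panels, h=0.2250): -2.851560
T_{1}^{(1)} = -2.736252 + (-2.736252 − (-2.403889))/3 = -2.847040
T_{2}^{(1)} = -2.828214 + (-2.828214 − (-2.736252))/3 = -2.858868
T_{3}^{(1)} = -2.851560 + (-2.851560 − (-2.828214))/3 = -2.859342
T_{2}^{(2)} = -2.858868 + (-2.858868 − (-2.847040))/15 = -2.859657
T_{3}^{(2)} = -2.859342 + (-2.859342 − (-2.858868))/15 = -2.859374
T_{3}^{(3)} = -2.859374 + (-2.859374 − (-2.859657))/63 = -2.859370

-2.8594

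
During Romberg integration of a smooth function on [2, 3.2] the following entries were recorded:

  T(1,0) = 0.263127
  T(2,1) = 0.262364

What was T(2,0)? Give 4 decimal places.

0.2626

From T(2,1) = (4·T(2,0) − T(1,0))/3, solve for T(2,0):
4·T(2,0) = 3·0.262364 + 0.263127 = 1.050219
T(2,0) = 0.262555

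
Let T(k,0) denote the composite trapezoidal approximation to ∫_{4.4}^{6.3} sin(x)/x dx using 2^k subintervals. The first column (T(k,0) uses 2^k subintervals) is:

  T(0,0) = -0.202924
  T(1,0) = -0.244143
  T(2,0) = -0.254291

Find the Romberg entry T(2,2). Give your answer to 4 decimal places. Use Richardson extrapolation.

Richardson extrapolation on the trapezoidal column (denominator 4−1=3):
T(1,1) = -0.244143 + (-0.244143 − (-0.202924))/3 = -0.257883
T(2,1) = -0.254291 + (-0.254291 − (-0.244143))/3 = -0.257674
T(2,2) = -0.257674 + (-0.257674 − (-0.257883))/15 = -0.257660

-0.2577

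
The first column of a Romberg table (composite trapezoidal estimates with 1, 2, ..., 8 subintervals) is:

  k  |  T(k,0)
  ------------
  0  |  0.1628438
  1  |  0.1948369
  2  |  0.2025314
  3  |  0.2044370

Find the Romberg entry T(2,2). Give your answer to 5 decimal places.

0.20507

T(1,1) = (4·0.1948369 − 0.1628438) / 3 = 0.2055013
T(2,1) = 0.2025314 + (0.2025314 − 0.1948369)/3 = 0.2050962
T(2,2) = 0.2050962 + (0.2050962 − 0.2055013)/15 = 0.2050692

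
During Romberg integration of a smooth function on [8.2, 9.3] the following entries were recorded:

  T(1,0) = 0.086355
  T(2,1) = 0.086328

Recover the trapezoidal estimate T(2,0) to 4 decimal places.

0.0863

From T(2,1) = (4·T(2,0) − T(1,0))/3, solve for T(2,0):
4·T(2,0) = 3·0.086328 + 0.086355 = 0.345339
T(2,0) = 0.086335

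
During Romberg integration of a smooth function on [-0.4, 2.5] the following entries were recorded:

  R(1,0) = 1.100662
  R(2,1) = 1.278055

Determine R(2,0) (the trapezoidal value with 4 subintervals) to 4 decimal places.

1.2337

From R(2,1) = (4·R(2,0) − R(1,0))/3, solve for R(2,0):
4·R(2,0) = 3·1.278055 + 1.100662 = 4.934827
R(2,0) = 1.233707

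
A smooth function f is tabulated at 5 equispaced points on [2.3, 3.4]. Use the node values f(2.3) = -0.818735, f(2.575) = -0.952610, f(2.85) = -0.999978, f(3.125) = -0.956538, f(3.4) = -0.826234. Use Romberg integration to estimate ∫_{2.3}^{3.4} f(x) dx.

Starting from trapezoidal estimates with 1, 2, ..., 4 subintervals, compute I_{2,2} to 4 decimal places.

-1.0341

I_{0,0} (trapezoid, 1 panel, h=1.1000): -0.904733
I_{1,0} (trapezoid, 2 panels, h=0.5500): -1.002354
I_{2,0} (trapezoid, 4 panels, h=0.2750): -1.026193
I_{1,1} = -1.002354 + (-1.002354 − (-0.904733))/3 = -1.034894
I_{2,1} = -1.026193 + (-1.026193 − (-1.002354))/3 = -1.034139
I_{2,2} = -1.034139 + (-1.034139 − (-1.034894))/15 = -1.034089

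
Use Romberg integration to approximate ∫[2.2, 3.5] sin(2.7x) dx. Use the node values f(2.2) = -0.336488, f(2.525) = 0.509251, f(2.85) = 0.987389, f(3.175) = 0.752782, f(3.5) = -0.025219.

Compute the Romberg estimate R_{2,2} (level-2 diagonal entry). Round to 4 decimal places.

0.7179

R_{0,0} (trapezoid, 1 panel, h=1.3000): -0.235110
R_{1,0} (trapezoid, 2 panels, h=0.6500): 0.524248
R_{2,0} (trapezoid, 4 panels, h=0.3250): 0.672285
R_{1,1} = 0.524248 + (0.524248 − (-0.235110))/3 = 0.777367
R_{2,1} = 0.672285 + (0.672285 − 0.524248)/3 = 0.721631
R_{2,2} = 0.721631 + (0.721631 − 0.777367)/15 = 0.717915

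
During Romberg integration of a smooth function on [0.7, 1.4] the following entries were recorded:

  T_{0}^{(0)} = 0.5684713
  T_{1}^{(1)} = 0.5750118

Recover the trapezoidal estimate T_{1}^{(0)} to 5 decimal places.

0.57338

From T_{1}^{(1)} = (4·T_{1}^{(0)} − T_{0}^{(0)})/3, solve for T_{1}^{(0)}:
4·T_{1}^{(0)} = 3·0.5750118 + 0.5684713 = 2.2935067
T_{1}^{(0)} = 0.5733767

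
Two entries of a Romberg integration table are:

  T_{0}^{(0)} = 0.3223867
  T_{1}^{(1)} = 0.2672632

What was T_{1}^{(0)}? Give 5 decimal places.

From T_{1}^{(1)} = (4·T_{1}^{(0)} − T_{0}^{(0)})/3, solve for T_{1}^{(0)}:
4·T_{1}^{(0)} = 3·0.2672632 + 0.3223867 = 1.1241763
T_{1}^{(0)} = 0.2810441

0.28104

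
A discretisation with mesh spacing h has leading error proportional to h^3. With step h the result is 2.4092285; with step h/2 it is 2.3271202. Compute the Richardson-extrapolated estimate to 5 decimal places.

2.31539

The leading error scales as h^3; refining by a factor of 2 reduces it by 2^3 = 8.
Extrapolated value = (8·A(h/2) − A(h)) / (8 − 1)
= (8·2.3271202 − 2.4092285) / 7
= 16.2077331 / 7 = 2.3153904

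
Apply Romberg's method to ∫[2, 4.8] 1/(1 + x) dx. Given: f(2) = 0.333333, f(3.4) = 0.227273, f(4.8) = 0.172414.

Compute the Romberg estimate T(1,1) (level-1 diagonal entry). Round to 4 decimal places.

0.6603

T(0,0) (trapezoid, 1 panel, h=2.8000): 0.708046
T(1,0) (trapezoid, 2 panels, h=1.4000): 0.672205
T(1,1) = 0.672205 + (0.672205 − 0.708046)/3 = 0.660258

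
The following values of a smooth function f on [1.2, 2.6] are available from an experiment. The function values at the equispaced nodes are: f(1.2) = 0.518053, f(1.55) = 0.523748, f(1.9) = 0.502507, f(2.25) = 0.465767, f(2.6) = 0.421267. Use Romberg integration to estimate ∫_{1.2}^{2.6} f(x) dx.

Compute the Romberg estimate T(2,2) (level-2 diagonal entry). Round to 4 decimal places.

0.6886

T(0,0) (trapezoid, 1 panel, h=1.4000): 0.657524
T(1,0) (trapezoid, 2 panels, h=0.7000): 0.680517
T(2,0) (trapezoid, 4 panels, h=0.3500): 0.686589
T(1,1) = 0.680517 + (0.680517 − 0.657524)/3 = 0.688181
T(2,1) = 0.686589 + (0.686589 − 0.680517)/3 = 0.688613
T(2,2) = 0.688613 + (0.688613 − 0.688181)/15 = 0.688642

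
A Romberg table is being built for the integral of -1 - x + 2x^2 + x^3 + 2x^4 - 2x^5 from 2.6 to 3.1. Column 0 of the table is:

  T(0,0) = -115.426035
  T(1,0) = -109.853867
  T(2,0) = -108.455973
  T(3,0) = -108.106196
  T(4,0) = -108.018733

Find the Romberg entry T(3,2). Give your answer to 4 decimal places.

-107.9896

Richardson extrapolation on the trapezoidal column (denominator 4−1=3):
T(2,1) = (4·(-108.455973) − (-109.853867)) / 3 = -107.990008
T(3,1) = (4·(-108.106196) − (-108.455973)) / 3 = -107.989604
T(3,2) = (16·(-107.989604) − (-107.990008)) / 15 = -107.989577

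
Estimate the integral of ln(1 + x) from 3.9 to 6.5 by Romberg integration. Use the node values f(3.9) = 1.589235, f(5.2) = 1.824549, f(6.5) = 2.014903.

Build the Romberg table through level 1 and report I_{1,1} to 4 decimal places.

I_{0,0} (trapezoid, 1 panel, h=2.6000): 4.685379
I_{1,0} (trapezoid, 2 panels, h=1.3000): 4.714603
I_{1,1} = 4.714603 + (4.714603 − 4.685379)/3 = 4.724344

4.7243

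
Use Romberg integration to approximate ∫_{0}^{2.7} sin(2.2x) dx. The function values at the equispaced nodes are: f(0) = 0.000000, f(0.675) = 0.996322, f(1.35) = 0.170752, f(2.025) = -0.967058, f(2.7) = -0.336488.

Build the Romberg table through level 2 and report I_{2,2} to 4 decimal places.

I_{0,0} (trapezoid, 1 panel, h=2.7000): -0.454259
I_{1,0} (trapezoid, 2 panels, h=1.3500): 0.003386
I_{2,0} (trapezoid, 4 panels, h=0.6750): 0.021446
I_{1,1} = 0.003386 + (0.003386 − (-0.454259))/3 = 0.155934
I_{2,1} = 0.021446 + (0.021446 − 0.003386)/3 = 0.027466
I_{2,2} = 0.027466 + (0.027466 − 0.155934)/15 = 0.018901

0.0189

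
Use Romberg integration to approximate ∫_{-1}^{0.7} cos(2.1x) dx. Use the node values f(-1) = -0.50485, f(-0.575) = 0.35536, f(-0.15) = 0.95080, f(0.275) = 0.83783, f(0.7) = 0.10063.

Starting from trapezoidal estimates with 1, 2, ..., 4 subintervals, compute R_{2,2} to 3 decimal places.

0.883

R_{0,0} (trapezoid, 1 panel, h=1.7000): -0.34359
R_{1,0} (trapezoid, 2 panels, h=0.8500): 0.63639
R_{2,0} (trapezoid, 4 panels, h=0.4250): 0.82530
R_{1,1} = 0.63639 + (0.63639 − (-0.34359))/3 = 0.96305
R_{2,1} = 0.82530 + (0.82530 − 0.63639)/3 = 0.88827
R_{2,2} = 0.88827 + (0.88827 − 0.96305)/15 = 0.88328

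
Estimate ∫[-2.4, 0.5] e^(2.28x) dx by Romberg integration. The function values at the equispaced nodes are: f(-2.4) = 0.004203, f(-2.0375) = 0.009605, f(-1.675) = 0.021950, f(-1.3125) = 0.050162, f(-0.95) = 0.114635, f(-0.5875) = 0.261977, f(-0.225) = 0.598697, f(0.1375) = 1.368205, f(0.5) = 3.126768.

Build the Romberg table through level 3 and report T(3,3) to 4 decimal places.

1.3699

T(0,0) (trapezoid, 1 panel, h=2.9000): 4.539908
T(1,0) (trapezoid, 2 panels, h=1.4500): 2.436175
T(2,0) (trapezoid, 4 panels, h=0.7250): 1.668056
T(3,0) (trapezoid, 8 panels, h=0.3625): 1.446635
T(1,1) = 2.436175 + (2.436175 − 4.539908)/3 = 1.734931
T(2,1) = 1.668056 + (1.668056 − 2.436175)/3 = 1.412016
T(3,1) = 1.446635 + (1.446635 − 1.668056)/3 = 1.372828
T(2,2) = 1.412016 + (1.412016 − 1.734931)/15 = 1.390488
T(3,2) = 1.372828 + (1.372828 − 1.412016)/15 = 1.370215
T(3,3) = 1.370215 + (1.370215 − 1.390488)/63 = 1.369893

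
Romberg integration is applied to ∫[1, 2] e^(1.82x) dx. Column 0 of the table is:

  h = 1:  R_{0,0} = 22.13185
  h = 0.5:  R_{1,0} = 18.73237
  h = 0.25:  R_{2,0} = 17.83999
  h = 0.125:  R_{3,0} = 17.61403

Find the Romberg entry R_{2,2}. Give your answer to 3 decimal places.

Richardson extrapolation on the trapezoidal column (denominator 4−1=3):
R_{1,1} = 18.73237 + (18.73237 − 22.13185)/3 = 17.59921
R_{2,1} = (4·17.83999 − 18.73237) / 3 = 17.54253
R_{2,2} = 17.54253 + (17.54253 − 17.59921)/15 = 17.53875
(Column j=1 coincides with Simpson's rule on the same nodes.)

17.539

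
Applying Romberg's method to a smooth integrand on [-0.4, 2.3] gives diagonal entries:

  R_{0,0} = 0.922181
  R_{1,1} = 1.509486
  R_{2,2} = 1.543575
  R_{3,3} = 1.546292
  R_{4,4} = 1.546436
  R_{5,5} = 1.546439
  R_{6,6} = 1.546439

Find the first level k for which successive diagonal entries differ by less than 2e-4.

k = 4

|R_{1,1} − R_{0,0}| = 0.587305 ≥ 2e-4
|R_{2,2} − R_{1,1}| = 0.034089 ≥ 2e-4
|R_{3,3} − R_{2,2}| = 0.002717 ≥ 2e-4
|R_{4,4} − R_{3,3}| = 0.000144 < 2e-4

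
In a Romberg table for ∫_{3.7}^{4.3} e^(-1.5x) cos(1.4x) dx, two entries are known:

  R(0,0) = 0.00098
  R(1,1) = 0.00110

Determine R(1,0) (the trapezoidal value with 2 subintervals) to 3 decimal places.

0.001

From R(1,1) = (4·R(1,0) − R(0,0))/3, solve for R(1,0):
4·R(1,0) = 3·0.00110 + 0.00098 = 0.00428
R(1,0) = 0.00107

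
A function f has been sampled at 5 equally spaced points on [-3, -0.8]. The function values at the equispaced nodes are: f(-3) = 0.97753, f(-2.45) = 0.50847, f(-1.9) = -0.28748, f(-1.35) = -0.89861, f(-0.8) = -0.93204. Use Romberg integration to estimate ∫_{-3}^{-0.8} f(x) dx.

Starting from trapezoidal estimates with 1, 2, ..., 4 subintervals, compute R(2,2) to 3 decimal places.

R(0,0) (trapezoid, 1 panel, h=2.2000): 0.05004
R(1,0) (trapezoid, 2 panels, h=1.1000): -0.29121
R(2,0) (trapezoid, 4 panels, h=0.5500): -0.36018
R(1,1) = -0.29121 + (-0.29121 − 0.05004)/3 = -0.40496
R(2,1) = -0.36018 + (-0.36018 − (-0.29121))/3 = -0.38317
R(2,2) = -0.38317 + (-0.38317 − (-0.40496))/15 = -0.38172

-0.382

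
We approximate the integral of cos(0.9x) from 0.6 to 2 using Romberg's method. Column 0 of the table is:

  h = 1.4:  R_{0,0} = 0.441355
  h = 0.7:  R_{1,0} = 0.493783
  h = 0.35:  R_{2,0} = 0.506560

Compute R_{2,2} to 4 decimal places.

0.5108

Richardson extrapolation on the trapezoidal column (denominator 4−1=3):
R_{1,1} = 0.493783 + (0.493783 − 0.441355)/3 = 0.511259
R_{2,1} = 0.506560 + (0.506560 − 0.493783)/3 = 0.510819
R_{2,2} = 0.510819 + (0.510819 − 0.511259)/15 = 0.510790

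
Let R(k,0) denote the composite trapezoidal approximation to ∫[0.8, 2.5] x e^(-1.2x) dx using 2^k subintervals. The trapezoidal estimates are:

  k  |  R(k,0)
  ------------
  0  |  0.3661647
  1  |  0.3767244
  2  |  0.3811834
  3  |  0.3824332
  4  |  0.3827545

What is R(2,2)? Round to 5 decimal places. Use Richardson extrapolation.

0.38283

Richardson extrapolation on the trapezoidal column (denominator 4−1=3):
R(1,1) = 0.3767244 + (0.3767244 − 0.3661647)/3 = 0.3802443
R(2,1) = (4·0.3811834 − 0.3767244) / 3 = 0.3826697
R(2,2) = (16·0.3826697 − 0.3802443) / 15 = 0.3828314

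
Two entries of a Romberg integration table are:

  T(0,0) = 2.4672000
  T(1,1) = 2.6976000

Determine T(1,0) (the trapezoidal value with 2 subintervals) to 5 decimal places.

2.64000

From T(1,1) = (4·T(1,0) − T(0,0))/3, solve for T(1,0):
4·T(1,0) = 3·2.6976000 + 2.4672000 = 10.5600000
T(1,0) = 2.6400000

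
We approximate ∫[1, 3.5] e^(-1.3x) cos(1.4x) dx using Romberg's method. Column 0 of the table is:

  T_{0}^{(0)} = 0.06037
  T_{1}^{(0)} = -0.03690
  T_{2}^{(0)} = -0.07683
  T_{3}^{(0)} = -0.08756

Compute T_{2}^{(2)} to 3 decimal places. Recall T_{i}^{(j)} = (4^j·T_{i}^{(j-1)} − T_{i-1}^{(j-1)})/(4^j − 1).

-0.092

T_{1}^{(1)} = (4·(-0.03690) − 0.06037) / 3 = -0.06932
T_{2}^{(1)} = (4·(-0.07683) − (-0.03690)) / 3 = -0.09014
T_{2}^{(2)} = (16·(-0.09014) − (-0.06932)) / 15 = -0.09153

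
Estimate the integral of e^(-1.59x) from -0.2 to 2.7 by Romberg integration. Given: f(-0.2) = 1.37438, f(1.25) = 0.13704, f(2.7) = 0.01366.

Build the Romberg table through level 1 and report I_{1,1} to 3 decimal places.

I_{0,0} (trapezoid, 1 panel, h=2.9000): 2.01266
I_{1,0} (trapezoid, 2 panels, h=1.4500): 1.20504
I_{1,1} = 1.20504 + (1.20504 − 2.01266)/3 = 0.93583

0.936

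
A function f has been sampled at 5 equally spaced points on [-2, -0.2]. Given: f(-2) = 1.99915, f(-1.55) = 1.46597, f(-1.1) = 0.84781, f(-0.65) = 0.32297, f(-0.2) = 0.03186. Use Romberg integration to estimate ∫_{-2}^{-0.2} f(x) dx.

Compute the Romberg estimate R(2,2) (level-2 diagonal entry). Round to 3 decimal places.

1.633

R(0,0) (trapezoid, 1 panel, h=1.8000): 1.82791
R(1,0) (trapezoid, 2 panels, h=0.9000): 1.67698
R(2,0) (trapezoid, 4 panels, h=0.4500): 1.64351
R(1,1) = 1.67698 + (1.67698 − 1.82791)/3 = 1.62667
R(2,1) = 1.64351 + (1.64351 − 1.67698)/3 = 1.63235
R(2,2) = 1.63235 + (1.63235 − 1.62667)/15 = 1.63273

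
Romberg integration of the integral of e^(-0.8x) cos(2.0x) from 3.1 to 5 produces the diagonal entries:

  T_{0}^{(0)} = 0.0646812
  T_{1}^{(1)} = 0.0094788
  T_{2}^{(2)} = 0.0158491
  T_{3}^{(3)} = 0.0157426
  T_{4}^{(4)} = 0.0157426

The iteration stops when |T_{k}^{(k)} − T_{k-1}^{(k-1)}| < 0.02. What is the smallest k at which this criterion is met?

|T_{1}^{(1)} − T_{0}^{(0)}| = 0.0552024 ≥ 0.02
|T_{2}^{(2)} − T_{1}^{(1)}| = 0.0063703 < 0.02

k = 2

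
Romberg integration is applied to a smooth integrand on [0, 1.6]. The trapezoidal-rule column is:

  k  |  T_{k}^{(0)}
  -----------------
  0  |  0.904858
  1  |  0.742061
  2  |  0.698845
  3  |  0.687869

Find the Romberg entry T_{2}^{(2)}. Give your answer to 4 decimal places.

0.6842

T_{1}^{(1)} = 0.742061 + (0.742061 − 0.904858)/3 = 0.687795
T_{2}^{(1)} = (4·0.698845 − 0.742061) / 3 = 0.684440
T_{2}^{(2)} = 0.684440 + (0.684440 − 0.687795)/15 = 0.684216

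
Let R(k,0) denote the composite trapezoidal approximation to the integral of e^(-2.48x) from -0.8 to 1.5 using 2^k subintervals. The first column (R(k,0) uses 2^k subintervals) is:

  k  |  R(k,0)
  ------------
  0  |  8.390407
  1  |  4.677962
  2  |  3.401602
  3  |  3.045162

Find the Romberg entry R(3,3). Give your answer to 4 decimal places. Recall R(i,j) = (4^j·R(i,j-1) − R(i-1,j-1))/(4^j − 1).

Richardson extrapolation on the trapezoidal column (denominator 4−1=3):
R(1,1) = 4.677962 + (4.677962 − 8.390407)/3 = 3.440480
R(2,1) = (4·3.401602 − 4.677962) / 3 = 2.976149
R(3,1) = 3.045162 + (3.045162 − 3.401602)/3 = 2.926349
R(2,2) = (16·2.976149 − 3.440480) / 15 = 2.945194
R(3,2) = 2.926349 + (2.926349 − 2.976149)/15 = 2.923029
R(3,3) = 2.923029 + (2.923029 − 2.945194)/63 = 2.922677

2.9227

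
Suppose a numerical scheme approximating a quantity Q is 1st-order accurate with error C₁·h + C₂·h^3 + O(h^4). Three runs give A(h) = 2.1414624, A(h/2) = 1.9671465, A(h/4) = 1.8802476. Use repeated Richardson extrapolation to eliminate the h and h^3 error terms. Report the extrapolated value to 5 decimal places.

First eliminate the h term (factor 2^1 = 2):
  B₁ = (2·1.9671465 − 2.1414624)/1 = 1.7928306
  B₂ = (2·1.8802476 − 1.9671465)/1 = 1.7933487
Then eliminate the h^3 term (factor 2^3 = 8):
  (8·1.7933487 − 1.7928306)/7 = 1.7934227

1.79342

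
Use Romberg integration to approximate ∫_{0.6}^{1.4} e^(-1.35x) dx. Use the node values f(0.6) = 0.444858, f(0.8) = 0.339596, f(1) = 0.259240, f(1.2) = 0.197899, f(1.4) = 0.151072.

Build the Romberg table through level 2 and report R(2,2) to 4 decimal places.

0.2176

R(0,0) (trapezoid, 1 panel, h=0.8000): 0.238372
R(1,0) (trapezoid, 2 panels, h=0.4000): 0.222882
R(2,0) (trapezoid, 4 panels, h=0.2000): 0.218940
R(1,1) = 0.222882 + (0.222882 − 0.238372)/3 = 0.217719
R(2,1) = 0.218940 + (0.218940 − 0.222882)/3 = 0.217626
R(2,2) = 0.217626 + (0.217626 − 0.217719)/15 = 0.217620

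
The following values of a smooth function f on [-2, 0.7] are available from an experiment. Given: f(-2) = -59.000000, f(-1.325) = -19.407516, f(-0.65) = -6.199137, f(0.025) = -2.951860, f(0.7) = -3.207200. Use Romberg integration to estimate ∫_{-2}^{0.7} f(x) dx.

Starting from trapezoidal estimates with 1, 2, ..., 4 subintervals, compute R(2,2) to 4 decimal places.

R(0,0) (trapezoid, 1 panel, h=2.7000): -83.979720
R(1,0) (trapezoid, 2 panels, h=1.3500): -50.358695
R(2,0) (trapezoid, 4 panels, h=0.6750): -40.271926
R(1,1) = -50.358695 + (-50.358695 − (-83.979720))/3 = -39.151687
R(2,1) = -40.271926 + (-40.271926 − (-50.358695))/3 = -36.909670
R(2,2) = -36.909670 + (-36.909670 − (-39.151687))/15 = -36.760202

-36.7602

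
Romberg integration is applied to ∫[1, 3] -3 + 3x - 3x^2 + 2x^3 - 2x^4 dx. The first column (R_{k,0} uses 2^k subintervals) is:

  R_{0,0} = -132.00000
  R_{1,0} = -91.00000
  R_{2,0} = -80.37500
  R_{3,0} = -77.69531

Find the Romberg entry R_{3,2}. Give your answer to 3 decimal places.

R_{2,1} = -80.37500 + (-80.37500 − (-91.00000))/3 = -76.83333
R_{3,1} = -77.69531 + (-77.69531 − (-80.37500))/3 = -76.80208
R_{3,2} = (16·(-76.80208) − (-76.83333)) / 15 = -76.80000

-76.800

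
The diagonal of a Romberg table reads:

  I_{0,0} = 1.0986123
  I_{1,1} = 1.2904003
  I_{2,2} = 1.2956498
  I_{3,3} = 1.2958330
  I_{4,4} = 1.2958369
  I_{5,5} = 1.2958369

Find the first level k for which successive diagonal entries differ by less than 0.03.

|I_{1,1} − I_{0,0}| = 0.1917880 ≥ 0.03
|I_{2,2} − I_{1,1}| = 0.0052495 < 0.03

k = 2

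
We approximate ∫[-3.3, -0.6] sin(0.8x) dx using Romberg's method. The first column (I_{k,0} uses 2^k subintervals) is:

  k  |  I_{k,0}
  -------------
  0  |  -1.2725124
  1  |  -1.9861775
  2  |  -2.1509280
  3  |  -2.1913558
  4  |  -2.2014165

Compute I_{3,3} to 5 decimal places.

Richardson extrapolation on the trapezoidal column (denominator 4−1=3):
I_{1,1} = (4·(-1.9861775) − (-1.2725124)) / 3 = -2.2240659
I_{2,1} = (4·(-2.1509280) − (-1.9861775)) / 3 = -2.2058448
I_{3,1} = (4·(-2.1913558) − (-2.1509280)) / 3 = -2.2048317
I_{2,2} = (16·(-2.2058448) − (-2.2240659)) / 15 = -2.2046301
I_{3,2} = (16·(-2.2048317) − (-2.2058448)) / 15 = -2.2047642
I_{3,3} = (64·(-2.2047642) − (-2.2046301)) / 63 = -2.2047663

-2.20477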